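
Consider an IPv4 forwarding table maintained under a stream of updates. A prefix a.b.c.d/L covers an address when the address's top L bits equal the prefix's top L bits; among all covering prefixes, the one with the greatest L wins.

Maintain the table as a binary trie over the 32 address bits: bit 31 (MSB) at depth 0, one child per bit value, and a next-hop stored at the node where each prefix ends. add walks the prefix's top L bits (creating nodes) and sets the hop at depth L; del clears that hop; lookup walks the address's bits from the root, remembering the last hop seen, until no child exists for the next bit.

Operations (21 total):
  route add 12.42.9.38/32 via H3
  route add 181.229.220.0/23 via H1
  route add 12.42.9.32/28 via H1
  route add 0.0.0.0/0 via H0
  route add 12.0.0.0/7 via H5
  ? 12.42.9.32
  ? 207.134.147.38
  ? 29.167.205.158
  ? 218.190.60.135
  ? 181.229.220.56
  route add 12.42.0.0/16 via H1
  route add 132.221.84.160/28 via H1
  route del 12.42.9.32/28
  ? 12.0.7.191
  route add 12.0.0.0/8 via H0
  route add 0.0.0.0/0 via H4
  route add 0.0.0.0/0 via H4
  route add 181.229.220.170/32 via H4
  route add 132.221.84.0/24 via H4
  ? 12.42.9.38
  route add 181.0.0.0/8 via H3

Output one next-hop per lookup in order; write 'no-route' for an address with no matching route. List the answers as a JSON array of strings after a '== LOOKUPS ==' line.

Trace:
  add 12.42.9.38/32 -> H3 at depth 32
  add 181.229.220.0/23 -> H1 at depth 23
  add 12.42.9.32/28 -> H1 at depth 28
  add 0.0.0.0/0 -> H0 at depth 0
  add 12.0.0.0/7 -> H5 at depth 7
  ? 12.42.9.32  path d0:H0→d1:-→d2:-→d3:-→d4:-→d5:-→d6:-→d7:H5→d8:-→d9:-→d10:-→d11:-→d12:-→d13:-→d14:-→d15:-→d16:-→d17:-→d18:-→d19:-→d20:-→d21:-→d22:-→d23:-→d24:-→d25:-→d26:-→d27:-→d28:H1→d29:-  best=H1
  ? 207.134.147.38  path d0:H0→d1:-  best=H0
  ? 29.167.205.158  path d0:H0→d1:-→d2:-→d3:-  best=H0
  ? 218.190.60.135  path d0:H0→d1:-  best=H0
  ? 181.229.220.56  path d0:H0→d1:-→d2:-→d3:-→d4:-→d5:-→d6:-→d7:-→d8:-→d9:-→d10:-→d11:-→d12:-→d13:-→d14:-→d15:-→d16:-→d17:-→d18:-→d19:-→d20:-→d21:-→d22:-→d23:H1  best=H1
  add 12.42.0.0/16 -> H1 at depth 16
  add 132.221.84.160/28 -> H1 at depth 28
  del 12.42.9.32/28 (clear depth 28)
  ? 12.0.7.191  path d0:H0→d1:-→d2:-→d3:-→d4:-→d5:-→d6:-→d7:H5→d8:-→d9:-→d10:-  best=H5
  add 12.0.0.0/8 -> H0 at depth 8
  add 0.0.0.0/0 -> H4 at depth 0
  add 0.0.0.0/0 -> H4 at depth 0
  add 181.229.220.170/32 -> H4 at depth 32
  add 132.221.84.0/24 -> H4 at depth 24
  ? 12.42.9.38  path d0:H4→d1:-→d2:-→d3:-→d4:-→d5:-→d6:-→d7:H5→d8:H0→d9:-→d10:-→d11:-→d12:-→d13:-→d14:-→d15:-→d16:H1→d17:-→d18:-→d19:-→d20:-→d21:-→d22:-→d23:-→d24:-→d25:-→d26:-→d27:-→d28:-→d29:-→d30:-→d31:-→d32:H3  best=H3
  add 181.0.0.0/8 -> H3 at depth 8

== LOOKUPS ==
["H1","H0","H0","H0","H1","H5","H3"]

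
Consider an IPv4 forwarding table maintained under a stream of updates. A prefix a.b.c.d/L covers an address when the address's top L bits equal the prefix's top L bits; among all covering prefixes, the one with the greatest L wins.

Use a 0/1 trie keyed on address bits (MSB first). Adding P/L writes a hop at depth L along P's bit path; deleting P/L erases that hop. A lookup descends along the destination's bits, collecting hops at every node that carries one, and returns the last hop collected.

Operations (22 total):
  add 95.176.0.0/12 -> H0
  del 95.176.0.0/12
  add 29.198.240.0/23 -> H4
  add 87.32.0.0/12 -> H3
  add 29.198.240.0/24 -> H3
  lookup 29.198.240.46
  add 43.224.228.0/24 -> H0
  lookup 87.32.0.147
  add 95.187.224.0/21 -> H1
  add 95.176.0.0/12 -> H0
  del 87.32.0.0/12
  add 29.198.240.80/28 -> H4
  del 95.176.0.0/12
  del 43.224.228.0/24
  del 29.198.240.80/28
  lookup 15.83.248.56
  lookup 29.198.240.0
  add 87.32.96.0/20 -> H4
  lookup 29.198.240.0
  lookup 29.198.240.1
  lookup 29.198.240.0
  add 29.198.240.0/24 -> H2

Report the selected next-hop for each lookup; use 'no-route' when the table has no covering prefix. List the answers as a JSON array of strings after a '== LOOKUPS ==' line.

Trace:
  + 95.176.0.0/12 (H0) depth=12
  del 95.176.0.0/12 (clear depth 12)
  + 29.198.240.0/23 (H4) depth=23
  + 87.32.0.0/12 (H3) depth=12
  + 29.198.240.0/24 (H3) depth=24
  ? 29.198.240.46  path d0:-→d1:-→d2:-→d3:-→d4:-→d5:-→d6:-→d7:-→d8:-→d9:-→d10:-→d11:-→d12:-→d13:-→d14:-→d15:-→d16:-→d17:-→d18:-→d19:-→d20:-→d21:-→d22:-→d23:H4→d24:H3  best=H3
  + 43.224.228.0/24 (H0) depth=24
  ? 87.32.0.147  path d0:-→d1:-→d2:-→d3:-→d4:-→d5:-→d6:-→d7:-→d8:-→d9:-→d10:-→d11:-→d12:H3  best=H3
  + 95.187.224.0/21 (H1) depth=21
  + 95.176.0.0/12 (H0) depth=12
  del 87.32.0.0/12 (clear depth 12)
  + 29.198.240.80/28 (H4) depth=28
  del 95.176.0.0/12 (clear depth 12)
  del 43.224.228.0/24 (clear depth 24)
  del 29.198.240.80/28 (clear depth 28)
  ? 15.83.248.56  path d0:-→d1:-→d2:-→d3:-  best=no-route
  ? 29.198.240.0  path d0:-→d1:-→d2:-→d3:-→d4:-→d5:-→d6:-→d7:-→d8:-→d9:-→d10:-→d11:-→d12:-→d13:-→d14:-→d15:-→d16:-→d17:-→d18:-→d19:-→d20:-→d21:-→d22:-→d23:H4→d24:H3→d25:-  best=H3
  + 87.32.96.0/20 (H4) depth=20
  ? 29.198.240.0  path d0:-→d1:-→d2:-→d3:-→d4:-→d5:-→d6:-→d7:-→d8:-→d9:-→d10:-→d11:-→d12:-→d13:-→d14:-→d15:-→d16:-→d17:-→d18:-→d19:-→d20:-→d21:-→d22:-→d23:H4→d24:H3→d25:-  best=H3
  ? 29.198.240.1  path d0:-→d1:-→d2:-→d3:-→d4:-→d5:-→d6:-→d7:-→d8:-→d9:-→d10:-→d11:-→d12:-→d13:-→d14:-→d15:-→d16:-→d17:-→d18:-→d19:-→d20:-→d21:-→d22:-→d23:H4→d24:H3→d25:-  best=H3
  ? 29.198.240.0  path d0:-→d1:-→d2:-→d3:-→d4:-→d5:-→d6:-→d7:-→d8:-→d9:-→d10:-→d11:-→d12:-→d13:-→d14:-→d15:-→d16:-→d17:-→d18:-→d19:-→d20:-→d21:-→d22:-→d23:H4→d24:H3→d25:-  best=H3
  + 29.198.240.0/24 (H2) depth=24

== LOOKUPS ==
["H3","H3","no-route","H3","H3","H3","H3"]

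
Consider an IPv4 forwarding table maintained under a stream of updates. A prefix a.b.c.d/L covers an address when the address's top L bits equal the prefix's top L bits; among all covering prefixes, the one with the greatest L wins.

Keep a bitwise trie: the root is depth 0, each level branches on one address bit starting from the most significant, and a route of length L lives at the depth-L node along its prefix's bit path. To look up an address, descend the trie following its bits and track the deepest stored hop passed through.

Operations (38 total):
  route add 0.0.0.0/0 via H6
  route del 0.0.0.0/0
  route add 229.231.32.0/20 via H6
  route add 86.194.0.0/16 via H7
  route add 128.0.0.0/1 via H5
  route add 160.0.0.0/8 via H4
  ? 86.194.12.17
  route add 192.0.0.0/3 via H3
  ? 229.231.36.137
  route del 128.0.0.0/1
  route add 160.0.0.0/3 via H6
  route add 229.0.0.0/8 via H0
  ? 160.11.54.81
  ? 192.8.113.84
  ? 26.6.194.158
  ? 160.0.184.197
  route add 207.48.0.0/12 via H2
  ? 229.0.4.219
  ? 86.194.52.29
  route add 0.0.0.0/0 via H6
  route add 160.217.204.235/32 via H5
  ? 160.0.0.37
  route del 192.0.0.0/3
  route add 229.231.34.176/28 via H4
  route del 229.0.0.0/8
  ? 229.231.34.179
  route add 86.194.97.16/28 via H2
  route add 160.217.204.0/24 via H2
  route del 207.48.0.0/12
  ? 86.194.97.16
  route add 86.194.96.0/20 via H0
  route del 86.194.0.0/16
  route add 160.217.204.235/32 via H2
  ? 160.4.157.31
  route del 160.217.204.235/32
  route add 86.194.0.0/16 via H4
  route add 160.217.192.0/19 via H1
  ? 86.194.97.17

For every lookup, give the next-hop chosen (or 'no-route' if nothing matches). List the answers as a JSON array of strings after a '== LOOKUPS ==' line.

Apply in order:
  add 0.0.0.0/0 -> H6 at depth 0
  del 0.0.0.0/0 (clear depth 0)
  add 229.231.32.0/20 -> H6 at depth 20
  add 86.194.0.0/16 -> H7 at depth 16
  add 128.0.0.0/1 -> H5 at depth 1
  add 160.0.0.0/8 -> H4 at depth 8
  Q 86.194.12.17: descend 0101011011000010 ; hops seen [H7] ; pick H7
  add 192.0.0.0/3 -> H3 at depth 3
  Q 229.231.36.137: descend 11100101111001110010 ; hops seen [H5,H6] ; pick H6
  del 128.0.0.0/1 (clear depth 1)
  add 160.0.0.0/3 -> H6 at depth 3
  add 229.0.0.0/8 -> H0 at depth 8
  Q 160.11.54.81: descend 10100000 ; hops seen [H6,H4] ; pick H4
  Q 192.8.113.84: descend 110 ; hops seen [H3] ; pick H3
  Q 26.6.194.158: descend 0 ; hops seen [∅] ; pick no-route
  Q 160.0.184.197: descend 10100000 ; hops seen [H6,H4] ; pick H4
  add 207.48.0.0/12 -> H2 at depth 12
  Q 229.0.4.219: descend 11100101 ; hops seen [H0] ; pick H0
  Q 86.194.52.29: descend 0101011011000010 ; hops seen [H7] ; pick H7
  add 0.0.0.0/0 -> H6 at depth 0
  add 160.217.204.235/32 -> H5 at depth 32
  Q 160.0.0.37: descend 10100000 ; hops seen [H6,H6,H4] ; pick H4
  del 192.0.0.0/3 (clear depth 3)
  add 229.231.34.176/28 -> H4 at depth 28
  del 229.0.0.0/8 (clear depth 8)
  Q 229.231.34.179: descend 1110010111100111001000101011 ; hops seen [H6,H6,H4] ; pick H4
  add 86.194.97.16/28 -> H2 at depth 28
  add 160.217.204.0/24 -> H2 at depth 24
  del 207.48.0.0/12 (clear depth 12)
  Q 86.194.97.16: descend 0101011011000010011000010001 ; hops seen [H6,H7,H2] ; pick H2
  add 86.194.96.0/20 -> H0 at depth 20
  del 86.194.0.0/16 (clear depth 16)
  add 160.217.204.235/32 -> H2 at depth 32
  Q 160.4.157.31: descend 10100000 ; hops seen [H6,H6,H4] ; pick H4
  del 160.217.204.235/32 (clear depth 32)
  add 86.194.0.0/16 -> H4 at depth 16
  add 160.217.192.0/19 -> H1 at depth 19
  Q 86.194.97.17: descend 0101011011000010011000010001 ; hops seen [H6,H4,H0,H2] ; pick H2

== LOOKUPS ==
["H7","H6","H4","H3","no-route","H4","H0","H7","H4","H4","H2","H4","H2"]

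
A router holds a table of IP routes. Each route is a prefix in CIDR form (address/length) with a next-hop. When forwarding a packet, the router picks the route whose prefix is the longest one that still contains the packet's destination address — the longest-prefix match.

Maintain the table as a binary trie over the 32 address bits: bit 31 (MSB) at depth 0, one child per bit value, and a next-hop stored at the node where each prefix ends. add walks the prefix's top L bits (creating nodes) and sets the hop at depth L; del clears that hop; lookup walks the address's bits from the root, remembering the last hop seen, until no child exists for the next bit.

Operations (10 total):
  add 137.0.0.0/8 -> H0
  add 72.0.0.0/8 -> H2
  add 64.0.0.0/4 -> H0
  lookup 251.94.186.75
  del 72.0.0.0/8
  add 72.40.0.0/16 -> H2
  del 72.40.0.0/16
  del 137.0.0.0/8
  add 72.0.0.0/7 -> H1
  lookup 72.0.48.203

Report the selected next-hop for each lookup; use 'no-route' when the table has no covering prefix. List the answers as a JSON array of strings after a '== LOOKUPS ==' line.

Apply in order:
  add 137.0.0.0/8 -> H0 at depth 8
  add 72.0.0.0/8 -> H2 at depth 8
  add 64.0.0.0/4 -> H0 at depth 4
  ? 251.94.186.75  path d0:-→d1:-  best=no-route
  del 72.0.0.0/8 (clear depth 8)
  add 72.40.0.0/16 -> H2 at depth 16
  del 72.40.0.0/16 (clear depth 16)
  del 137.0.0.0/8 (clear depth 8)
  add 72.0.0.0/7 -> H1 at depth 7
  ? 72.0.48.203  path d0:-→d1:-→d2:-→d3:-→d4:H0→d5:-→d6:-→d7:H1→d8:-→d9:-→d10:-  best=H1

== LOOKUPS ==
["no-route","H1"]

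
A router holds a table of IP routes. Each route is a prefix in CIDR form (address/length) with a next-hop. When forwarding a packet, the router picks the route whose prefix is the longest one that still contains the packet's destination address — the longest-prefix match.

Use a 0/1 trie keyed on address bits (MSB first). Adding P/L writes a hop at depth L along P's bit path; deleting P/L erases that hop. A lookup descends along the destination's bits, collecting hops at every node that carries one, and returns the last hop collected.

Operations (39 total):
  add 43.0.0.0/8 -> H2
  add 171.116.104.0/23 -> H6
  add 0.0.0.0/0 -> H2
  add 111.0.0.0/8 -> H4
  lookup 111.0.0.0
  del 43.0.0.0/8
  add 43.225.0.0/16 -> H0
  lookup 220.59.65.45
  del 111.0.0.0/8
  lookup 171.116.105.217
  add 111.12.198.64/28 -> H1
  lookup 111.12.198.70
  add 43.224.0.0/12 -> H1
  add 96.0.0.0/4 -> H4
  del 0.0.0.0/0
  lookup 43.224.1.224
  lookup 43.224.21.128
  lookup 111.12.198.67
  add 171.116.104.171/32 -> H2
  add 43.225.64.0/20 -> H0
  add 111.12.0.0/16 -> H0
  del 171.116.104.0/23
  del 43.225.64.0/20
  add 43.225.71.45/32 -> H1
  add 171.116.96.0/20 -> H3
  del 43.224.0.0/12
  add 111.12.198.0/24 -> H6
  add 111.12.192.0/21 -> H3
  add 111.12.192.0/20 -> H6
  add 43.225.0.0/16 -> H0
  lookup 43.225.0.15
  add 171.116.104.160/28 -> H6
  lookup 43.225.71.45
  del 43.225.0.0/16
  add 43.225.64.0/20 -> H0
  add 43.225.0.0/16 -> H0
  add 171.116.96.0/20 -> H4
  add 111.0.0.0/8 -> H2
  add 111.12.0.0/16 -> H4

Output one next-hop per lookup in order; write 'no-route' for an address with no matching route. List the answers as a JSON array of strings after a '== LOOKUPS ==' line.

Trace:
  + 43.0.0.0/8 (H2) depth=8
  + 171.116.104.0/23 (H6) depth=23
  + 0.0.0.0/0 (H2) depth=0
  + 111.0.0.0/8 (H4) depth=8
  Q 111.0.0.0: descend 01101111 ; hops seen [H2,H4] ; pick H4
  - 43.0.0.0/8 clear@8
  + 43.225.0.0/16 (H0) depth=16
  Q 220.59.65.45: descend 1 ; hops seen [H2] ; pick H2
  - 111.0.0.0/8 clear@8
  Q 171.116.105.217: descend 10101011011101000110100 ; hops seen [H2,H6] ; pick H6
  + 111.12.198.64/28 (H1) depth=28
  Q 111.12.198.70: descend 0110111100001100110001100100 ; hops seen [H2,H1] ; pick H1
  + 43.224.0.0/12 (H1) depth=12
  + 96.0.0.0/4 (H4) depth=4
  - 0.0.0.0/0 clear@0
  Q 43.224.1.224: descend 001010111110000 ; hops seen [H1] ; pick H1
  Q 43.224.21.128: descend 001010111110000 ; hops seen [H1] ; pick H1
  Q 111.12.198.67: descend 0110111100001100110001100100 ; hops seen [H4,H1] ; pick H1
  + 171.116.104.171/32 (H2) depth=32
  + 43.225.64.0/20 (H0) depth=20
  + 111.12.0.0/16 (H0) depth=16
  - 171.116.104.0/23 clear@23
  - 43.225.64.0/20 clear@20
  + 43.225.71.45/32 (H1) depth=32
  + 171.116.96.0/20 (H3) depth=20
  - 43.224.0.0/12 clear@12
  + 111.12.198.0/24 (H6) depth=24
  + 111.12.192.0/21 (H3) depth=21
  + 111.12.192.0/20 (H6) depth=20
  + 43.225.0.0/16 (H0) depth=16
  Q 43.225.0.15: descend 00101011111000010 ; hops seen [H0] ; pick H0
  + 171.116.104.160/28 (H6) depth=28
  Q 43.225.71.45: descend 00101011111000010100011100101101 ; hops seen [H0,H1] ; pick H1
  - 43.225.0.0/16 clear@16
  + 43.225.64.0/20 (H0) depth=20
  + 43.225.0.0/16 (H0) depth=16
  + 171.116.96.0/20 (H4) depth=20
  + 111.0.0.0/8 (H2) depth=8
  + 111.12.0.0/16 (H4) depth=16

== LOOKUPS ==
["H4","H2","H6","H1","H1","H1","H1","H0","H1"]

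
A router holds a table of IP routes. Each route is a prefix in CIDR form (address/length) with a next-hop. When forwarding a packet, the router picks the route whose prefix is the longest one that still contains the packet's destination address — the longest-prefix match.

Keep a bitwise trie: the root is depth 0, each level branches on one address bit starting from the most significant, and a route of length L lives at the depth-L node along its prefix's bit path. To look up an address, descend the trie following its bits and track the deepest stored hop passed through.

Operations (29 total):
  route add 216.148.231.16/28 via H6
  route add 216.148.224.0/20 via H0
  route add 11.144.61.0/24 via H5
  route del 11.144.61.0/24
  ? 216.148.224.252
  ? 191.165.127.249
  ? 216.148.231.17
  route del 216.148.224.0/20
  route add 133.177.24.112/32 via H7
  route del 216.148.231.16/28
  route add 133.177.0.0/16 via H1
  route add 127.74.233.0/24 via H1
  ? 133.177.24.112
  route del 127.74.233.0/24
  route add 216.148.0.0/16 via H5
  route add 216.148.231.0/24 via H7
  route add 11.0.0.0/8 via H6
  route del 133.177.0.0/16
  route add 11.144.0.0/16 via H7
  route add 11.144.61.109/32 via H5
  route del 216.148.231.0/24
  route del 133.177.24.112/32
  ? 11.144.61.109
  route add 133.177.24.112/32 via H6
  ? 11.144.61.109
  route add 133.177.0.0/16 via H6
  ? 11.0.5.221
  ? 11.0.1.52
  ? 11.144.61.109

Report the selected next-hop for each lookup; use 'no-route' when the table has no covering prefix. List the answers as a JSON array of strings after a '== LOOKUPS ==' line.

Trace:
  add 216.148.231.16/28 -> H6 at depth 28
  add 216.148.224.0/20 -> H0 at depth 20
  add 11.144.61.0/24 -> H5 at depth 24
  - 11.144.61.0/24 clear@24
  Q 216.148.224.252: descend 110110001001010011100 ; hops seen [H0] ; pick H0
  Q 191.165.127.249: descend 1 ; hops seen [∅] ; pick no-route
  Q 216.148.231.17: descend 1101100010010100111001110001 ; hops seen [H0,H6] ; pick H6
  - 216.148.224.0/20 clear@20
  add 133.177.24.112/32 -> H7 at depth 32
  - 216.148.231.16/28 clear@28
  add 133.177.0.0/16 -> H1 at depth 16
  add 127.74.233.0/24 -> H1 at depth 24
  Q 133.177.24.112: descend 10000101101100010001100001110000 ; hops seen [H1,H7] ; pick H7
  - 127.74.233.0/24 clear@24
  add 216.148.0.0/16 -> H5 at depth 16
  add 216.148.231.0/24 -> H7 at depth 24
  add 11.0.0.0/8 -> H6 at depth 8
  - 133.177.0.0/16 clear@16
  add 11.144.0.0/16 -> H7 at depth 16
  add 11.144.61.109/32 -> H5 at depth 32
  - 216.148.231.0/24 clear@24
  - 133.177.24.112/32 clear@32
  Q 11.144.61.109: descend 00001011100100000011110101101101 ; hops seen [H6,H7,H5] ; pick H5
  add 133.177.24.112/32 -> H6 at depth 32
  Q 11.144.61.109: descend 00001011100100000011110101101101 ; hops seen [H6,H7,H5] ; pick H5
  add 133.177.0.0/16 -> H6 at depth 16
  Q 11.0.5.221: descend 00001011 ; hops seen [H6] ; pick H6
  Q 11.0.1.52: descend 00001011 ; hops seen [H6] ; pick H6
  Q 11.144.61.109: descend 00001011100100000011110101101101 ; hops seen [H6,H7,H5] ; pick H5

== LOOKUPS ==
["H0","no-route","H6","H7","H5","H5","H6","H6","H5"]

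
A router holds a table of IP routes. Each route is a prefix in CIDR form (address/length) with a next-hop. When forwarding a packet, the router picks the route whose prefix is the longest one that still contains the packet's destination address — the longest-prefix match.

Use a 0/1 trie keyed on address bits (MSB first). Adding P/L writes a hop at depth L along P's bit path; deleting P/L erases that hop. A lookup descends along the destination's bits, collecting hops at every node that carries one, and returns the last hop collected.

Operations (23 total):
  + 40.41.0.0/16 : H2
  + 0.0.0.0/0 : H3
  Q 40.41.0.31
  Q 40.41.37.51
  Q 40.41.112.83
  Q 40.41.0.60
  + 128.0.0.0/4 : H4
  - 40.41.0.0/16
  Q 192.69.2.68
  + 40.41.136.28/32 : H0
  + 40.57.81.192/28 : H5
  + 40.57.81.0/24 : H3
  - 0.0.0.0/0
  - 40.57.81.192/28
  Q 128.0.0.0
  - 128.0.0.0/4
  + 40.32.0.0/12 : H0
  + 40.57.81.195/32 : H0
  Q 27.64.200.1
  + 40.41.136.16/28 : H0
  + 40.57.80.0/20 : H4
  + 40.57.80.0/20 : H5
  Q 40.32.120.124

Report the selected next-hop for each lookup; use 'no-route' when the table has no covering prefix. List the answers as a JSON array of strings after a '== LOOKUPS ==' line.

Process each operation:
  + 40.41.0.0/16 (H2) depth=16
  + 0.0.0.0/0 (H3) depth=0
  Q 40.41.0.31: descend 0010100000101001 ; hops seen [H3,H2] ; pick H2
  Q 40.41.37.51: descend 0010100000101001 ; hops seen [H3,H2] ; pick H2
  Q 40.41.112.83: descend 0010100000101001 ; hops seen [H3,H2] ; pick H2
  Q 40.41.0.60: descend 0010100000101001 ; hops seen [H3,H2] ; pick H2
  + 128.0.0.0/4 (H4) depth=4
  - 40.41.0.0/16 clear@16
  Q 192.69.2.68: descend 1 ; hops seen [H3] ; pick H3
  + 40.41.136.28/32 (H0) depth=32
  + 40.57.81.192/28 (H5) depth=28
  + 40.57.81.0/24 (H3) depth=24
  - 0.0.0.0/0 clear@0
  - 40.57.81.192/28 clear@28
  Q 128.0.0.0: descend 1000 ; hops seen [H4] ; pick H4
  - 128.0.0.0/4 clear@4
  + 40.32.0.0/12 (H0) depth=12
  + 40.57.81.195/32 (H0) depth=32
  Q 27.64.200.1: descend 00 ; hops seen [∅] ; pick no-route
  + 40.41.136.16/28 (H0) depth=28
  + 40.57.80.0/20 (H4) depth=20
  + 40.57.80.0/20 (H5) depth=20
  Q 40.32.120.124: descend 001010000010 ; hops seen [H0] ; pick H0

== LOOKUPS ==
["H2","H2","H2","H2","H3","H4","no-route","H0"]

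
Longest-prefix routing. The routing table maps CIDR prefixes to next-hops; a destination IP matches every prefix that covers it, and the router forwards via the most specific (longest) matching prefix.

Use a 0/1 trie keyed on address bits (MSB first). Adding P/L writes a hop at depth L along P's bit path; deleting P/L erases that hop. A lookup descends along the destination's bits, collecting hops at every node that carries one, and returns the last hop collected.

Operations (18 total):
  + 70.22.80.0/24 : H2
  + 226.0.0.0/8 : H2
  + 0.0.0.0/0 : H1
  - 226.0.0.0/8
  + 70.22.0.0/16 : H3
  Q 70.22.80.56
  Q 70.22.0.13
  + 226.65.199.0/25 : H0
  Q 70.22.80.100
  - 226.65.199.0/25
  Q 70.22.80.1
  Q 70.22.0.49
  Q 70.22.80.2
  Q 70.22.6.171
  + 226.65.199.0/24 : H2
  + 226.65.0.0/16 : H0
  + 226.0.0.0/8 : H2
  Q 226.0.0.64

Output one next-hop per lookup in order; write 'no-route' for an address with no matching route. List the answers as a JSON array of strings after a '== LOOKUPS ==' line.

Apply in order:
  + 70.22.80.0/24 (H2) depth=24
  + 226.0.0.0/8 (H2) depth=8
  + 0.0.0.0/0 (H1) depth=0
  del 226.0.0.0/8 (clear depth 8)
  + 70.22.0.0/16 (H3) depth=16
  Q 70.22.80.56: descend 010001100001011001010000 ; hops seen [H1,H3,H2] ; pick H2
  Q 70.22.0.13: descend 01000110000101100 ; hops seen [H1,H3] ; pick H3
  + 226.65.199.0/25 (H0) depth=25
  Q 70.22.80.100: descend 010001100001011001010000 ; hops seen [H1,H3,H2] ; pick H2
  del 226.65.199.0/25 (clear depth 25)
  Q 70.22.80.1: descend 010001100001011001010000 ; hops seen [H1,H3,H2] ; pick H2
  Q 70.22.0.49: descend 01000110000101100 ; hops seen [H1,H3] ; pick H3
  Q 70.22.80.2: descend 010001100001011001010000 ; hops seen [H1,H3,H2] ; pick H2
  Q 70.22.6.171: descend 01000110000101100 ; hops seen [H1,H3] ; pick H3
  + 226.65.199.0/24 (H2) depth=24
  + 226.65.0.0/16 (H0) depth=16
  + 226.0.0.0/8 (H2) depth=8
  Q 226.0.0.64: descend 111000100 ; hops seen [H1,H2] ; pick H2

== LOOKUPS ==
["H2","H3","H2","H2","H3","H2","H3","H2"]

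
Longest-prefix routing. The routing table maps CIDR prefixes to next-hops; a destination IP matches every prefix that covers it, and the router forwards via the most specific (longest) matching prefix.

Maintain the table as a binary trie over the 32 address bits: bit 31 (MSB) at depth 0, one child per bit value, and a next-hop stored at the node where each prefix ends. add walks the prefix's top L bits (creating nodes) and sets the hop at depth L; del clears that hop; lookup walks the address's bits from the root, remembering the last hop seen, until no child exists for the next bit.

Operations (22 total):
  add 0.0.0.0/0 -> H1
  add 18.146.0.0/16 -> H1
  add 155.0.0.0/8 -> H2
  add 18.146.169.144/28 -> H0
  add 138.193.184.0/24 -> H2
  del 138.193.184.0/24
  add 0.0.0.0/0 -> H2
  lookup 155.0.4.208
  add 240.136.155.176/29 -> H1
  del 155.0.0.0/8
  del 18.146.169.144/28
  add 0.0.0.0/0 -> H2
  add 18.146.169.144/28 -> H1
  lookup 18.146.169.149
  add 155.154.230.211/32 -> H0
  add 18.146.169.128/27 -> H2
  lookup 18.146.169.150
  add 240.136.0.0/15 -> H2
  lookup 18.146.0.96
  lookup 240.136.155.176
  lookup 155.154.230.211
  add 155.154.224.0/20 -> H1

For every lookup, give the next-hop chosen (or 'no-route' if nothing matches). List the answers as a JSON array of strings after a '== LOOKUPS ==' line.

Apply in order:
  + 0.0.0.0/0 (H1) depth=0
  + 18.146.0.0/16 (H1) depth=16
  + 155.0.0.0/8 (H2) depth=8
  + 18.146.169.144/28 (H0) depth=28
  + 138.193.184.0/24 (H2) depth=24
  del 138.193.184.0/24 (clear depth 24)
  + 0.0.0.0/0 (H2) depth=0
  Q 155.0.4.208: descend 10011011 ; hops seen [H2,H2] ; pick H2
  + 240.136.155.176/29 (H1) depth=29
  del 155.0.0.0/8 (clear depth 8)
  del 18.146.169.144/28 (clear depth 28)
  + 0.0.0.0/0 (H2) depth=0
  + 18.146.169.144/28 (H1) depth=28
  Q 18.146.169.149: descend 0001001010010010101010011001 ; hops seen [H2,H1,H1] ; pick H1
  + 155.154.230.211/32 (H0) depth=32
  + 18.146.169.128/27 (H2) depth=27
  Q 18.146.169.150: descend 0001001010010010101010011001 ; hops seen [H2,H1,H2,H1] ; pick H1
  + 240.136.0.0/15 (H2) depth=15
  Q 18.146.0.96: descend 0001001010010010 ; hops seen [H2,H1] ; pick H1
  Q 240.136.155.176: descend 11110000100010001001101110110 ; hops seen [H2,H2,H1] ; pick H1
  Q 155.154.230.211: descend 10011011100110101110011011010011 ; hops seen [H2,H0] ; pick H0
  + 155.154.224.0/20 (H1) depth=20

== LOOKUPS ==
["H2","H1","H1","H1","H1","H0"]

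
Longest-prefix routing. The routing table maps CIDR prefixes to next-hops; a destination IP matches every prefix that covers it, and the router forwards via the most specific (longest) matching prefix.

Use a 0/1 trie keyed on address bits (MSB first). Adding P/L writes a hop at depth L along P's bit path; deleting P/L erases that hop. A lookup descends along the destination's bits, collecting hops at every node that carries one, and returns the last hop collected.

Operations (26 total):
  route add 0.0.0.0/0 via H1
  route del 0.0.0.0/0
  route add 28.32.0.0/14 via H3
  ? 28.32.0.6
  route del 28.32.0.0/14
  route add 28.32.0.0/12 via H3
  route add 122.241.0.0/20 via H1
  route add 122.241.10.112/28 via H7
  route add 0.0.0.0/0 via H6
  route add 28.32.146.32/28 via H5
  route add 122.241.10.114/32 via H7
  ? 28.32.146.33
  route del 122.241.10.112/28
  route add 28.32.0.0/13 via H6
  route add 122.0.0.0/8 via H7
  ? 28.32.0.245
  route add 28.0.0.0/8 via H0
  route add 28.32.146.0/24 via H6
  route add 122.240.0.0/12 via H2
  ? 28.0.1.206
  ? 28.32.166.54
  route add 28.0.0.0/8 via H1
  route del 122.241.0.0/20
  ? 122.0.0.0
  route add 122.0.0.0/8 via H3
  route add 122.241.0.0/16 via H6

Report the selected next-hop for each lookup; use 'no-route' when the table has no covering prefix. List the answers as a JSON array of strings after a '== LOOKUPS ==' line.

Apply in order:
  add 0.0.0.0/0 -> H1 at depth 0
  - 0.0.0.0/0 clear@0
  add 28.32.0.0/14 -> H3 at depth 14
  lookup 28.32.0.6: bits 00011100001000 walk d0:-→d1:-→d2:-→d3:-→d4:-→d5:-→d6:-→d7:-→d8:-→d9:-→d10:-→d11:-→d12:-→d13:-→d14:H3 -> H3
  - 28.32.0.0/14 clear@14
  add 28.32.0.0/12 -> H3 at depth 12
  add 122.241.0.0/20 -> H1 at depth 20
  add 122.241.10.112/28 -> H7 at depth 28
  add 0.0.0.0/0 -> H6 at depth 0
  add 28.32.146.32/28 -> H5 at depth 28
  add 122.241.10.114/32 -> H7 at depth 32
  lookup 28.32.146.33: bits 0001110000100000100100100010 walk d0:H6→d1:-→d2:-→d3:-→d4:-→d5:-→d6:-→d7:-→d8:-→d9:-→d10:-→d11:-→d12:H3→d13:-→d14:-→d15:-→d16:-→d17:-→d18:-→d19:-→d20:-→d21:-→d22:-→d23:-→d24:-→d25:-→d26:-→d27:-→d28:H5 -> H5
  - 122.241.10.112/28 clear@28
  add 28.32.0.0/13 -> H6 at depth 13
  add 122.0.0.0/8 -> H7 at depth 8
  lookup 28.32.0.245: bits 0001110000100000 walk d0:H6→d1:-→d2:-→d3:-→d4:-→d5:-→d6:-→d7:-→d8:-→d9:-→d10:-→d11:-→d12:H3→d13:H6→d14:-→d15:-→d16:- -> H6
  add 28.0.0.0/8 -> H0 at depth 8
  add 28.32.146.0/24 -> H6 at depth 24
  add 122.240.0.0/12 -> H2 at depth 12
  lookup 28.0.1.206: bits 0001110000 walk d0:H6→d1:-→d2:-→d3:-→d4:-→d5:-→d6:-→d7:-→d8:H0→d9:-→d10:- -> H0
  lookup 28.32.166.54: bits 000111000010000010 walk d0:H6→d1:-→d2:-→d3:-→d4:-→d5:-→d6:-→d7:-→d8:H0→d9:-→d10:-→d11:-→d12:H3→d13:H6→d14:-→d15:-→d16:-→d17:-→d18:- -> H6
  add 28.0.0.0/8 -> H1 at depth 8
  - 122.241.0.0/20 clear@20
  lookup 122.0.0.0: bits 01111010 walk d0:H6→d1:-→d2:-→d3:-→d4:-→d5:-→d6:-→d7:-→d8:H7 -> H7
  add 122.0.0.0/8 -> H3 at depth 8
  add 122.241.0.0/16 -> H6 at depth 16

== LOOKUPS ==
["H3","H5","H6","H0","H6","H7"]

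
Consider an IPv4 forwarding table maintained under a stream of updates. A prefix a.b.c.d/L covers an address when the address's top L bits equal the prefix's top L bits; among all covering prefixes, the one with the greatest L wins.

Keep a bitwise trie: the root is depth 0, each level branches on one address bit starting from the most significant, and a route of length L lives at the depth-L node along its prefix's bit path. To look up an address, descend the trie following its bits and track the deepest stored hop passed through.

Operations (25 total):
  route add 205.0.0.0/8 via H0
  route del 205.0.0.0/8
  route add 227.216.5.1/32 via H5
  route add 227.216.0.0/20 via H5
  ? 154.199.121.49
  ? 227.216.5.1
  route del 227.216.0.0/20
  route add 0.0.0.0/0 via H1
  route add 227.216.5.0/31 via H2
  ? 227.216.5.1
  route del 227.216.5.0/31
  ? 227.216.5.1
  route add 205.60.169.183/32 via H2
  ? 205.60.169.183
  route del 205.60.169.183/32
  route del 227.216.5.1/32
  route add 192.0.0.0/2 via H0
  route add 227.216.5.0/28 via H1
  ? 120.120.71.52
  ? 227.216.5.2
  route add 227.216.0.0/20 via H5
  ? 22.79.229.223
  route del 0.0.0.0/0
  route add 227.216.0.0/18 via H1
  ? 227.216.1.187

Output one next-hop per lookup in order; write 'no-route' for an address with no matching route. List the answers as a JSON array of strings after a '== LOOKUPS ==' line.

Process each operation:
  + 205.0.0.0/8 (H0) depth=8
  del 205.0.0.0/8 (clear depth 8)
  + 227.216.5.1/32 (H5) depth=32
  + 227.216.0.0/20 (H5) depth=20
  lookup 154.199.121.49: bits 1 walk d0:-→d1:- -> no-route
  lookup 227.216.5.1: bits 11100011110110000000010100000001 walk d0:-→d1:-→d2:-→d3:-→d4:-→d5:-→d6:-→d7:-→d8:-→d9:-→d10:-→d11:-→d12:-→d13:-→d14:-→d15:-→d16:-→d17:-→d18:-→d19:-→d20:H5→d21:-→d22:-→d23:-→d24:-→d25:-→d26:-→d27:-→d28:-→d29:-→d30:-→d31:-→d32:H5 -> H5
  del 227.216.0.0/20 (clear depth 20)
  + 0.0.0.0/0 (H1) depth=0
  + 227.216.5.0/31 (H2) depth=31
  lookup 227.216.5.1: bits 11100011110110000000010100000001 walk d0:H1→d1:-→d2:-→d3:-→d4:-→d5:-→d6:-→d7:-→d8:-→d9:-→d10:-→d11:-→d12:-→d13:-→d14:-→d15:-→d16:-→d17:-→d18:-→d19:-→d20:-→d21:-→d22:-→d23:-→d24:-→d25:-→d26:-→d27:-→d28:-→d29:-→d30:-→d31:H2→d32:H5 -> H5
  del 227.216.5.0/31 (clear depth 31)
  lookup 227.216.5.1: bits 11100011110110000000010100000001 walk d0:H1→d1:-→d2:-→d3:-→d4:-→d5:-→d6:-→d7:-→d8:-→d9:-→d10:-→d11:-→d12:-→d13:-→d14:-→d15:-→d16:-→d17:-→d18:-→d19:-→d20:-→d21:-→d22:-→d23:-→d24:-→d25:-→d26:-→d27:-→d28:-→d29:-→d30:-→d31:-→d32:H5 -> H5
  + 205.60.169.183/32 (H2) depth=32
  lookup 205.60.169.183: bits 11001101001111001010100110110111 walk d0:H1→d1:-→d2:-→d3:-→d4:-→d5:-→d6:-→d7:-→d8:-→d9:-→d10:-→d11:-→d12:-→d13:-→d14:-→d15:-→d16:-→d17:-→d18:-→d19:-→d20:-→d21:-→d22:-→d23:-→d24:-→d25:-→d26:-→d27:-→d28:-→d29:-→d30:-→d31:-→d32:H2 -> H2
  del 205.60.169.183/32 (clear depth 32)
  del 227.216.5.1/32 (clear depth 32)
  + 192.0.0.0/2 (H0) depth=2
  + 227.216.5.0/28 (H1) depth=28
  lookup 120.120.71.52: bits ε walk d0:H1 -> H1
  lookup 227.216.5.2: bits 111000111101100000000101000000 walk d0:H1→d1:-→d2:H0→d3:-→d4:-→d5:-→d6:-→d7:-→d8:-→d9:-→d10:-→d11:-→d12:-→d13:-→d14:-→d15:-→d16:-→d17:-→d18:-→d19:-→d20:-→d21:-→d22:-→d23:-→d24:-→d25:-→d26:-→d27:-→d28:H1→d29:-→d30:- -> H1
  + 227.216.0.0/20 (H5) depth=20
  lookup 22.79.229.223: bits ε walk d0:H1 -> H1
  del 0.0.0.0/0 (clear depth 0)
  + 227.216.0.0/18 (H1) depth=18
  lookup 227.216.1.187: bits 111000111101100000000 walk d0:-→d1:-→d2:H0→d3:-→d4:-→d5:-→d6:-→d7:-→d8:-→d9:-→d10:-→d11:-→d12:-→d13:-→d14:-→d15:-→d16:-→d17:-→d18:H1→d19:-→d20:H5→d21:- -> H5

== LOOKUPS ==
["no-route","H5","H5","H5","H2","H1","H1","H1","H5"]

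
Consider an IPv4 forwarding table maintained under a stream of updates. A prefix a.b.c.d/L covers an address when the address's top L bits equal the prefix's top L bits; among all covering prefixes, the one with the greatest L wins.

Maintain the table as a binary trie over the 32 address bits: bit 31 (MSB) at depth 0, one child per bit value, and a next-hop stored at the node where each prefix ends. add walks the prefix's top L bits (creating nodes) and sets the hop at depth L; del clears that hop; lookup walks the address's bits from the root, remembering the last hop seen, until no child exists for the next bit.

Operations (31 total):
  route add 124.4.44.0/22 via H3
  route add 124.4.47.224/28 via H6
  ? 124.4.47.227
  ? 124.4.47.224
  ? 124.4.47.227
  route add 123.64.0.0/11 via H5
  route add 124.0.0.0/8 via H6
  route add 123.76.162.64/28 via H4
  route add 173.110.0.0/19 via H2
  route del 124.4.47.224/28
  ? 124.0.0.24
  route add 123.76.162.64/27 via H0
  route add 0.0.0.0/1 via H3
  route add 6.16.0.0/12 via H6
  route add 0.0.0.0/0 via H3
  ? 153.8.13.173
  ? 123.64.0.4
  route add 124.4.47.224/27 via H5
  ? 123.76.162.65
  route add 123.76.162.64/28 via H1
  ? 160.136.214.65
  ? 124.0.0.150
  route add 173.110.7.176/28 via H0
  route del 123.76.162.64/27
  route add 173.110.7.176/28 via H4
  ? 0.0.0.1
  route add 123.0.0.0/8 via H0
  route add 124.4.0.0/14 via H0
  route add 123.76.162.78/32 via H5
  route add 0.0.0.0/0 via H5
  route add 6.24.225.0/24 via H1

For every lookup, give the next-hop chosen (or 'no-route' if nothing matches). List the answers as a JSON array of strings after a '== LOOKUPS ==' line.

Trace:
  + 124.4.44.0/22 (H3) depth=22
  + 124.4.47.224/28 (H6) depth=28
  lookup 124.4.47.227: bits 0111110000000100001011111110 walk d0:-→d1:-→d2:-→d3:-→d4:-→d5:-→d6:-→d7:-→d8:-→d9:-→d10:-→d11:-→d12:-→d13:-→d14:-→d15:-→d16:-→d17:-→d18:-→d19:-→d20:-→d21:-→d22:H3→d23:-→d24:-→d25:-→d26:-→d27:-→d28:H6 -> H6
  lookup 124.4.47.224: bits 0111110000000100001011111110 walk d0:-→d1:-→d2:-→d3:-→d4:-→d5:-→d6:-→d7:-→d8:-→d9:-→d10:-→d11:-→d12:-→d13:-→d14:-→d15:-→d16:-→d17:-→d18:-→d19:-→d20:-→d21:-→d22:H3→d23:-→d24:-→d25:-→d26:-→d27:-→d28:H6 -> H6
  lookup 124.4.47.227: bits 0111110000000100001011111110 walk d0:-→d1:-→d2:-→d3:-→d4:-→d5:-→d6:-→d7:-→d8:-→d9:-→d10:-→d11:-→d12:-→d13:-→d14:-→d15:-→d16:-→d17:-→d18:-→d19:-→d20:-→d21:-→d22:H3→d23:-→d24:-→d25:-→d26:-→d27:-→d28:H6 -> H6
  + 123.64.0.0/11 (H5) depth=11
  + 124.0.0.0/8 (H6) depth=8
  + 123.76.162.64/28 (H4) depth=28
  + 173.110.0.0/19 (H2) depth=19
  del 124.4.47.224/28 (clear depth 28)
  lookup 124.0.0.24: bits 0111110000000 walk d0:-→d1:-→d2:-→d3:-→d4:-→d5:-→d6:-→d7:-→d8:H6→d9:-→d10:-→d11:-→d12:-→d13:- -> H6
  + 123.76.162.64/27 (H0) depth=27
  + 0.0.0.0/1 (H3) depth=1
  + 6.16.0.0/12 (H6) depth=12
  + 0.0.0.0/0 (H3) depth=0
  lookup 153.8.13.173: bits 10 walk d0:H3→d1:-→d2:- -> H3
  lookup 123.64.0.4: bits 011110110100 walk d0:H3→d1:H3→d2:-→d3:-→d4:-→d5:-→d6:-→d7:-→d8:-→d9:-→d10:-→d11:H5→d12:- -> H5
  + 124.4.47.224/27 (H5) depth=27
  lookup 123.76.162.65: bits 0111101101001100101000100100 walk d0:H3→d1:H3→d2:-→d3:-→d4:-→d5:-→d6:-→d7:-→d8:-→d9:-→d10:-→d11:H5→d12:-→d13:-→d14:-→d15:-→d16:-→d17:-→d18:-→d19:-→d20:-→d21:-→d22:-→d23:-→d24:-→d25:-→d26:-→d27:H0→d28:H4 -> H4
  + 123.76.162.64/28 (H1) depth=28
  lookup 160.136.214.65: bits 1010 walk d0:H3→d1:-→d2:-→d3:-→d4:- -> H3
  lookup 124.0.0.150: bits 0111110000000 walk d0:H3→d1:H3→d2:-→d3:-→d4:-→d5:-→d6:-→d7:-→d8:H6→d9:-→d10:-→d11:-→d12:-→d13:- -> H6
  + 173.110.7.176/28 (H0) depth=28
  del 123.76.162.64/27 (clear depth 27)
  + 173.110.7.176/28 (H4) depth=28
  lookup 0.0.0.1: bits 00000 walk d0:H3→d1:H3→d2:-→d3:-→d4:-→d5:- -> H3
  + 123.0.0.0/8 (H0) depth=8
  + 124.4.0.0/14 (H0) depth=14
  + 123.76.162.78/32 (H5) depth=32
  + 0.0.0.0/0 (H5) depth=0
  + 6.24.225.0/24 (H1) depth=24

== LOOKUPS ==
["H6","H6","H6","H6","H3","H5","H4","H3","H6","H3"]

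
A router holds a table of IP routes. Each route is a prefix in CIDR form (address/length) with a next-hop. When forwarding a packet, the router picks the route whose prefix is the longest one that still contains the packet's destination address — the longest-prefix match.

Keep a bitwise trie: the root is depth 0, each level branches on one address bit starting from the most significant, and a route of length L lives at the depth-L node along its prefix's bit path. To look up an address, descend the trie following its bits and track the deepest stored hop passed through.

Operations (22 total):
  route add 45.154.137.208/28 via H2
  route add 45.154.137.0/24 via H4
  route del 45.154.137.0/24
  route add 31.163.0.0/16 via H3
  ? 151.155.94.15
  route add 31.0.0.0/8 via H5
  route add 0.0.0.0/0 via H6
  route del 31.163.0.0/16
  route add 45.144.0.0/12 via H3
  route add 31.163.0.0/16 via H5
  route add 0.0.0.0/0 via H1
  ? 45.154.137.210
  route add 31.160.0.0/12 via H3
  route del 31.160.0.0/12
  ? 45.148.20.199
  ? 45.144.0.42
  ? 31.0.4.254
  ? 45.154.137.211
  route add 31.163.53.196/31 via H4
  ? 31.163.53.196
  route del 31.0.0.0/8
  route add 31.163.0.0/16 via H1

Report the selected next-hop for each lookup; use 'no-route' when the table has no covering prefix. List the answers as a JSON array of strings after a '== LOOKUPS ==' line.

Trace:
  + 45.154.137.208/28 (H2) depth=28
  + 45.154.137.0/24 (H4) depth=24
  - 45.154.137.0/24 clear@24
  + 31.163.0.0/16 (H3) depth=16
  Q 151.155.94.15: descend ε ; hops seen [∅] ; pick no-route
  + 31.0.0.0/8 (H5) depth=8
  + 0.0.0.0/0 (H6) depth=0
  - 31.163.0.0/16 clear@16
  + 45.144.0.0/12 (H3) depth=12
  + 31.163.0.0/16 (H5) depth=16
  + 0.0.0.0/0 (H1) depth=0
  Q 45.154.137.210: descend 0010110110011010100010011101 ; hops seen [H1,H3,H2] ; pick H2
  + 31.160.0.0/12 (H3) depth=12
  - 31.160.0.0/12 clear@12
  Q 45.148.20.199: descend 001011011001 ; hops seen [H1,H3] ; pick H3
  Q 45.144.0.42: descend 001011011001 ; hops seen [H1,H3] ; pick H3
  Q 31.0.4.254: descend 00011111 ; hops seen [H1,H5] ; pick H5
  Q 45.154.137.211: descend 0010110110011010100010011101 ; hops seen [H1,H3,H2] ; pick H2
  + 31.163.53.196/31 (H4) depth=31
  Q 31.163.53.196: descend 0001111110100011001101011100010 ; hops seen [H1,H5,H5,H4] ; pick H4
  - 31.0.0.0/8 clear@8
  + 31.163.0.0/16 (H1) depth=16

== LOOKUPS ==
["no-route","H2","H3","H3","H5","H2","H4"]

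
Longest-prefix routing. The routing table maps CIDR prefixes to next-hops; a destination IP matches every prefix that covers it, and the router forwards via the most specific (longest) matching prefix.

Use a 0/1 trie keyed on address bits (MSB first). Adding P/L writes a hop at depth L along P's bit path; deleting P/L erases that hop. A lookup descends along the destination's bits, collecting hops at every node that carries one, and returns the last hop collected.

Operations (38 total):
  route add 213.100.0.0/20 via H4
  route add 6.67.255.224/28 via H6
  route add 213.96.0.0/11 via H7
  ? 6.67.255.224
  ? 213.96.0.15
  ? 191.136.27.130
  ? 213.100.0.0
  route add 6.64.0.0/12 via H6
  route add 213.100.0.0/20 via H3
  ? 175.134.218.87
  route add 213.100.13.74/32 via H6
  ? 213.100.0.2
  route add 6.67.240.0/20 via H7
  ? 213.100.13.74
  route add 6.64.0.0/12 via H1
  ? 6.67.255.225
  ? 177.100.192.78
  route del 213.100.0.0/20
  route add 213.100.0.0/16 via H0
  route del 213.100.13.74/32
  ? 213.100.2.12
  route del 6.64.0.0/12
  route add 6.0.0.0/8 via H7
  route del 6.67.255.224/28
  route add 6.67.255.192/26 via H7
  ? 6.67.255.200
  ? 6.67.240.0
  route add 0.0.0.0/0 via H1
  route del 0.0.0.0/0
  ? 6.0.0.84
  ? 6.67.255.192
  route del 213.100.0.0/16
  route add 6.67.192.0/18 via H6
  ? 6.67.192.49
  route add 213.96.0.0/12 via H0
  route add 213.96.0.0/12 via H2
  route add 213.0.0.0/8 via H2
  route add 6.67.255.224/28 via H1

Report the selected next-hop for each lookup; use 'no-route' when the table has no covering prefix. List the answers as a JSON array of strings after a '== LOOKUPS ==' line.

Apply in order:
  + 213.100.0.0/20 (H4) depth=20
  + 6.67.255.224/28 (H6) depth=28
  + 213.96.0.0/11 (H7) depth=11
  lookup 6.67.255.224: bits 0000011001000011111111111110 walk d0:-→d1:-→d2:-→d3:-→d4:-→d5:-→d6:-→d7:-→d8:-→d9:-→d10:-→d11:-→d12:-→d13:-→d14:-→d15:-→d16:-→d17:-→d18:-→d19:-→d20:-→d21:-→d22:-→d23:-→d24:-→d25:-→d26:-→d27:-→d28:H6 -> H6
  lookup 213.96.0.15: bits 1101010101100 walk d0:-→d1:-→d2:-→d3:-→d4:-→d5:-→d6:-→d7:-→d8:-→d9:-→d10:-→d11:H7→d12:-→d13:- -> H7
  lookup 191.136.27.130: bits 1 walk d0:-→d1:- -> no-route
  lookup 213.100.0.0: bits 11010101011001000000 walk d0:-→d1:-→d2:-→d3:-→d4:-→d5:-→d6:-→d7:-→d8:-→d9:-→d10:-→d11:H7→d12:-→d13:-→d14:-→d15:-→d16:-→d17:-→d18:-→d19:-→d20:H4 -> H4
  + 6.64.0.0/12 (H6) depth=12
  + 213.100.0.0/20 (H3) depth=20
  lookup 175.134.218.87: bits 1 walk d0:-→d1:- -> no-route
  + 213.100.13.74/32 (H6) depth=32
  lookup 213.100.0.2: bits 11010101011001000000 walk d0:-→d1:-→d2:-→d3:-→d4:-→d5:-→d6:-→d7:-→d8:-→d9:-→d10:-→d11:H7→d12:-→d13:-→d14:-→d15:-→d16:-→d17:-→d18:-→d19:-→d20:H3 -> H3
  + 6.67.240.0/20 (H7) depth=20
  lookup 213.100.13.74: bits 11010101011001000000110101001010 walk d0:-→d1:-→d2:-→d3:-→d4:-→d5:-→d6:-→d7:-→d8:-→d9:-→d10:-→d11:H7→d12:-→d13:-→d14:-→d15:-→d16:-→d17:-→d18:-→d19:-→d20:H3→d21:-→d22:-→d23:-→d24:-→d25:-→d26:-→d27:-→d28:-→d29:-→d30:-→d31:-→d32:H6 -> H6
  + 6.64.0.0/12 (H1) depth=12
  lookup 6.67.255.225: bits 0000011001000011111111111110 walk d0:-→d1:-→d2:-→d3:-→d4:-→d5:-→d6:-→d7:-→d8:-→d9:-→d10:-→d11:-→d12:H1→d13:-→d14:-→d15:-→d16:-→d17:-→d18:-→d19:-→d20:H7→d21:-→d22:-→d23:-→d24:-→d25:-→d26:-→d27:-→d28:H6 -> H6
  lookup 177.100.192.78: bits 1 walk d0:-→d1:- -> no-route
  - 213.100.0.0/20 clear@20
  + 213.100.0.0/16 (H0) depth=16
  - 213.100.13.74/32 clear@32
  lookup 213.100.2.12: bits 11010101011001000000 walk d0:-→d1:-→d2:-→d3:-→d4:-→d5:-→d6:-→d7:-→d8:-→d9:-→d10:-→d11:H7→d12:-→d13:-→d14:-→d15:-→d16:H0→d17:-→d18:-→d19:-→d20:- -> H0
  - 6.64.0.0/12 clear@12
  + 6.0.0.0/8 (H7) depth=8
  - 6.67.255.224/28 clear@28
  + 6.67.255.192/26 (H7) depth=26
  lookup 6.67.255.200: bits 00000110010000111111111111 walk d0:-→d1:-→d2:-→d3:-→d4:-→d5:-→d6:-→d7:-→d8:H7→d9:-→d10:-→d11:-→d12:-→d13:-→d14:-→d15:-→d16:-→d17:-→d18:-→d19:-→d20:H7→d21:-→d22:-→d23:-→d24:-→d25:-→d26:H7 -> H7
  lookup 6.67.240.0: bits 00000110010000111111 walk d0:-→d1:-→d2:-→d3:-→d4:-→d5:-→d6:-→d7:-→d8:H7→d9:-→d10:-→d11:-→d12:-→d13:-→d14:-→d15:-→d16:-→d17:-→d18:-→d19:-→d20:H7 -> H7
  + 0.0.0.0/0 (H1) depth=0
  - 0.0.0.0/0 clear@0
  lookup 6.0.0.84: bits 000001100 walk d0:-→d1:-→d2:-→d3:-→d4:-→d5:-→d6:-→d7:-→d8:H7→d9:- -> H7
  lookup 6.67.255.192: bits 00000110010000111111111111 walk d0:-→d1:-→d2:-→d3:-→d4:-→d5:-→d6:-→d7:-→d8:H7→d9:-→d10:-→d11:-→d12:-→d13:-→d14:-→d15:-→d16:-→d17:-→d18:-→d19:-→d20:H7→d21:-→d22:-→d23:-→d24:-→d25:-→d26:H7 -> H7
  - 213.100.0.0/16 clear@16
  + 6.67.192.0/18 (H6) depth=18
  lookup 6.67.192.49: bits 000001100100001111 walk d0:-→d1:-→d2:-→d3:-→d4:-→d5:-→d6:-→d7:-→d8:H7→d9:-→d10:-→d11:-→d12:-→d13:-→d14:-→d15:-→d16:-→d17:-→d18:H6 -> H6
  + 213.96.0.0/12 (H0) depth=12
  + 213.96.0.0/12 (H2) depth=12
  + 213.0.0.0/8 (H2) depth=8
  + 6.67.255.224/28 (H1) depth=28

== LOOKUPS ==
["H6","H7","no-route","H4","no-route","H3","H6","H6","no-route","H0","H7","H7","H7","H7","H6"]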